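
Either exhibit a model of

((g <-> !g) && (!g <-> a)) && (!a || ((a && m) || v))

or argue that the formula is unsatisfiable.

Unsatisfiable

The conjunct g <-> !g is unsatisfiable on its own:
  g=F: evaluates to False.
  g=T: evaluates to False.
So the whole conjunction is unsatisfiable.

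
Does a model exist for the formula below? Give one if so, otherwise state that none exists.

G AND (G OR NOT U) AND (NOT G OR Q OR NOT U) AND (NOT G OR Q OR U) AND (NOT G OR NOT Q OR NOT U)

Q: True, G: True, U: False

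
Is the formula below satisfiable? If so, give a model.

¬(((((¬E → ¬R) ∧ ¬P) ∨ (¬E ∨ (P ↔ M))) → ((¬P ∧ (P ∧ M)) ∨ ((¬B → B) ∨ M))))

E=F; R=F; B=F; M=F; P=T

  ¬(((((¬E → ¬R) ∧ ¬P) ∨ (¬E ∨ (P ↔ M))) → ((¬P ∧ (P ∧ M)) ∨ ((¬B → B) ∨ M)))) = True
    (((¬E → ¬R) ∧ ¬P) ∨ (¬E ∨ (P ↔ M))) → ((¬P ∧ (P ∧ M)) ∨ ((¬B → B) ∨ M)) = False
      ((¬E → ¬R) ∧ ¬P) ∨ (¬E ∨ (P ↔ M)) = True
        (¬E → ¬R) ∧ ¬P = False
          ¬E → ¬R = True
            ¬E = True
            ¬R = True
          ¬P = False
        ¬E ∨ (P ↔ M) = True
          ¬E = True
          P ↔ M = False
      (¬P ∧ (P ∧ M)) ∨ ((¬B → B) ∨ M) = False
        ¬P ∧ (P ∧ M) = False
          ¬P = False
          P ∧ M = False
        (¬B → B) ∨ M = False
          ¬B → B = False
            ¬B = True
The formula evaluates to True.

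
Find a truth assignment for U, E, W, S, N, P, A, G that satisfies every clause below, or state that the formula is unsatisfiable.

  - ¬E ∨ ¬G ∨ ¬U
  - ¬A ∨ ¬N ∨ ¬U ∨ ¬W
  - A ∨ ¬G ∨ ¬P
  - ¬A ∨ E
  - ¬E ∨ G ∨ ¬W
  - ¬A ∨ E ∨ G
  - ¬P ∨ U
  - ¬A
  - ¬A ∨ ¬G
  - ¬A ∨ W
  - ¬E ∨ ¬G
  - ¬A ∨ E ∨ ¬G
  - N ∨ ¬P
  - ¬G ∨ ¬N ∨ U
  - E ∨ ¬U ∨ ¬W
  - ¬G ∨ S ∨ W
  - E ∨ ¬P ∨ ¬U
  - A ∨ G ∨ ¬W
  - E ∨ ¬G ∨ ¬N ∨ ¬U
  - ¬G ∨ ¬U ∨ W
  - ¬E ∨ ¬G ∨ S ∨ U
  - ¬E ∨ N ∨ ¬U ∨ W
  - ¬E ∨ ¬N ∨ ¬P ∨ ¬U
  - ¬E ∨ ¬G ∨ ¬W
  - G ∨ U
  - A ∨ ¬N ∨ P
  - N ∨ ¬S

Unit clause (¬A) forces A = False.
Set U = False.
  then (¬P ∨ U) forces P = False.
  then (G ∨ U) forces G = True.
  then (A ∨ ¬N ∨ P) forces N = False.
  then (N ∨ ¬S) forces S = False.
  then (¬E ∨ ¬G) forces E = False.
  then (¬G ∨ S ∨ W) forces W = True.
All clauses satisfied.

U: False, E: False, W: True, S: False, N: False, P: False, A: False, G: True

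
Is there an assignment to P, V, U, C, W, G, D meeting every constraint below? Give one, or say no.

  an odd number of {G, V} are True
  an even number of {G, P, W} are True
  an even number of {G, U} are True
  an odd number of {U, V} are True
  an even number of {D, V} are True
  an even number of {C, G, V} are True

P=F; V=F; U=T; C=T; W=T; G=T; D=F

{G, V}: 1 true → odd ✓
{G, P, W}: 2 true → even ✓
{G, U}: 2 true → even ✓
{U, V}: 1 true → odd ✓
{D, V}: 0 true → even ✓
{C, G, V}: 2 true → even ✓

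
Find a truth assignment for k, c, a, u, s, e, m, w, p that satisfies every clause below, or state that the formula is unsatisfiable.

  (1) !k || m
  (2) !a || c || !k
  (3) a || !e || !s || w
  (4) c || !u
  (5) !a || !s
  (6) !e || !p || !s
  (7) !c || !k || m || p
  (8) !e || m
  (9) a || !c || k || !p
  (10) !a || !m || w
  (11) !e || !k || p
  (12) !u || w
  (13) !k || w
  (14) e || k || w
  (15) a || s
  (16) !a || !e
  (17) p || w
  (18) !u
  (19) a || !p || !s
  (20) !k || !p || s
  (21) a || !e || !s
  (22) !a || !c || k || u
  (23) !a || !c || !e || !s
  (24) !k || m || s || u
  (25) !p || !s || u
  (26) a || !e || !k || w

k=T, c=T, a=T, u=F, s=F, e=F, m=T, w=T, p=F

Unit clause (!u) forces u = False.
Set k = True.
  then (!k || m) forces m = True.
  then (!k || w) forces w = True.
Set c = True.
Set a = True.
  then (!a || !s) forces s = False.
  then (!a || !e) forces e = False.
  then (!k || !p || s) forces p = False.
All clauses satisfied.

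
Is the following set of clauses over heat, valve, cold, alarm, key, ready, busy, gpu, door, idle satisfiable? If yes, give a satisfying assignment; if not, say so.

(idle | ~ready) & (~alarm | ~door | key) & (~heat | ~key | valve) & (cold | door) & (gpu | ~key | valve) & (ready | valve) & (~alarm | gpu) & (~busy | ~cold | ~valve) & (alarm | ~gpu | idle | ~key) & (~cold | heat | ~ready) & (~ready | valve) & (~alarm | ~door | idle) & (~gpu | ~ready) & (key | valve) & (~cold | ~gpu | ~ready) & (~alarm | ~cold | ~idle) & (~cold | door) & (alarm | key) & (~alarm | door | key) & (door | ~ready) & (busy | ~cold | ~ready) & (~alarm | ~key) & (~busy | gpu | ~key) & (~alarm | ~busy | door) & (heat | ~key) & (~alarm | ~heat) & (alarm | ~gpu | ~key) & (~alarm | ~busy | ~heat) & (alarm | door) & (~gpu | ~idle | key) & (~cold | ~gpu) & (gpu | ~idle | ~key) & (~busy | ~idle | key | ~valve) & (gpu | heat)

Try heat = False:
  (heat | ~key) forces key = False.
  (key | valve) forces valve = True.
  (alarm | key) forces alarm = True.
  (~alarm | ~door | key) forces door = False.
  clause (~alarm | door | key) is falsified — backtrack.
So heat = True.
  then (~alarm | ~heat) forces alarm = False.
  then (alarm | door) forces door = True.
  then (alarm | key) forces key = True.
  then (alarm | ~gpu | ~key) forces gpu = False.
  then (gpu | ~idle | ~key) forces idle = False.
  then (idle | ~ready) forces ready = False.
  then (~heat | ~key | valve) forces valve = True.
  then (~busy | gpu | ~key) forces busy = False.
Set cold = False.
All clauses satisfied.

heat: True, valve: True, cold: False, alarm: False, key: True, ready: False, busy: False, gpu: False, door: True, idle: False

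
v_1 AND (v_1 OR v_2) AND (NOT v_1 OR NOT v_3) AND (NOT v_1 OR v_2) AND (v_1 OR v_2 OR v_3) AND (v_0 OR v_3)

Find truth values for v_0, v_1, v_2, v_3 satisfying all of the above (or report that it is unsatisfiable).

v_0 = True, v_1 = True, v_2 = True, v_3 = False

Unit clause (v_1) forces v_1 = True.
In (NOT v_1 OR NOT v_3) only NOT v_3 is left, so v_3 = False.
In (NOT v_1 OR v_2) only v_2 is left, so v_2 = True.
In (v_0 OR v_3) only v_0 is left, so v_0 = True.
Check each clause:
  (v_1): v_1 holds.
  (v_1 OR v_2): v_1 holds.
  (NOT v_1 OR NOT v_3): NOT v_3 holds.
  (NOT v_1 OR v_2): v_2 holds.
  (v_1 OR v_2 OR v_3): v_1 holds.
  (v_0 OR v_3): v_0 holds.
All clauses satisfied.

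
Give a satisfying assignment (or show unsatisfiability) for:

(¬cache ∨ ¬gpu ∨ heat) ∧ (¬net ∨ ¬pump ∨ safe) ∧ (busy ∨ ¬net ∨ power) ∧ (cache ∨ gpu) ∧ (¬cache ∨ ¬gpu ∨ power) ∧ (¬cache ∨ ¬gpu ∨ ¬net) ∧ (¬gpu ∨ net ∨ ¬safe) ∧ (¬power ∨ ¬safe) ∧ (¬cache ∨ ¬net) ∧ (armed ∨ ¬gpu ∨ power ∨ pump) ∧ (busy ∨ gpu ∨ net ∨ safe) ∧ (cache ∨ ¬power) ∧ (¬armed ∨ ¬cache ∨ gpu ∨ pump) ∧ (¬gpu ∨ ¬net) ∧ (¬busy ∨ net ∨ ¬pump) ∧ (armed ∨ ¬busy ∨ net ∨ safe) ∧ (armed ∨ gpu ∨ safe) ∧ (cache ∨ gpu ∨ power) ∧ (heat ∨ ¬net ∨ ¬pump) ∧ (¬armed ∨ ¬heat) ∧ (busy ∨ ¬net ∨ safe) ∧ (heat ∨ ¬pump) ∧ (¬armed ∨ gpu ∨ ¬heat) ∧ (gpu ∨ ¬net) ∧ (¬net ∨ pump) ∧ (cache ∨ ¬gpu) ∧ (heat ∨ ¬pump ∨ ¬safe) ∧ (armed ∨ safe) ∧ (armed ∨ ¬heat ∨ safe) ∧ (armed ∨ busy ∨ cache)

power=F, net=F, pump=F, busy=F, gpu=F, cache=T, armed=F, heat=F, safe=T

Set power = False.
Try net = True:
  (busy ∨ ¬net ∨ power) forces busy = True.
  (¬cache ∨ ¬net) forces cache = False.
  (cache ∨ gpu) forces gpu = True.
  clause (¬gpu ∨ ¬net) is falsified — backtrack.
So net = False.
Set pump = False.
Set busy = False.
Set gpu = False.
  then (cache ∨ gpu) forces cache = True.
  then (busy ∨ gpu ∨ net ∨ safe) forces safe = True.
  then (¬armed ∨ ¬cache ∨ gpu ∨ pump) forces armed = False.
Set heat = False.
All clauses satisfied.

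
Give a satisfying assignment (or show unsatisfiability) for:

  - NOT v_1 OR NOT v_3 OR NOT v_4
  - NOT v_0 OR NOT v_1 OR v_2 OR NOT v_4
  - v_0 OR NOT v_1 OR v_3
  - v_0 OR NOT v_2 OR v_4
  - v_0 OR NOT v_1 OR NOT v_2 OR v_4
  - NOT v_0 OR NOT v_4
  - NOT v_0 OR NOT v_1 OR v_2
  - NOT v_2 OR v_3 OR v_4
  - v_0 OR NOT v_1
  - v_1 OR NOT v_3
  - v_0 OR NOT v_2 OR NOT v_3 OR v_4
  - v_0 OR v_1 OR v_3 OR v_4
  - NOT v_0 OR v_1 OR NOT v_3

v_0 = True, v_1 = False, v_2 = False, v_3 = False, v_4 = False

Set v_0 = True.
  then (NOT v_0 OR NOT v_4) forces v_4 = False.
Set v_1 = False.
  then (v_1 OR NOT v_3) forces v_3 = False.
  then (NOT v_2 OR v_3 OR v_4) forces v_2 = False.
All clauses satisfied.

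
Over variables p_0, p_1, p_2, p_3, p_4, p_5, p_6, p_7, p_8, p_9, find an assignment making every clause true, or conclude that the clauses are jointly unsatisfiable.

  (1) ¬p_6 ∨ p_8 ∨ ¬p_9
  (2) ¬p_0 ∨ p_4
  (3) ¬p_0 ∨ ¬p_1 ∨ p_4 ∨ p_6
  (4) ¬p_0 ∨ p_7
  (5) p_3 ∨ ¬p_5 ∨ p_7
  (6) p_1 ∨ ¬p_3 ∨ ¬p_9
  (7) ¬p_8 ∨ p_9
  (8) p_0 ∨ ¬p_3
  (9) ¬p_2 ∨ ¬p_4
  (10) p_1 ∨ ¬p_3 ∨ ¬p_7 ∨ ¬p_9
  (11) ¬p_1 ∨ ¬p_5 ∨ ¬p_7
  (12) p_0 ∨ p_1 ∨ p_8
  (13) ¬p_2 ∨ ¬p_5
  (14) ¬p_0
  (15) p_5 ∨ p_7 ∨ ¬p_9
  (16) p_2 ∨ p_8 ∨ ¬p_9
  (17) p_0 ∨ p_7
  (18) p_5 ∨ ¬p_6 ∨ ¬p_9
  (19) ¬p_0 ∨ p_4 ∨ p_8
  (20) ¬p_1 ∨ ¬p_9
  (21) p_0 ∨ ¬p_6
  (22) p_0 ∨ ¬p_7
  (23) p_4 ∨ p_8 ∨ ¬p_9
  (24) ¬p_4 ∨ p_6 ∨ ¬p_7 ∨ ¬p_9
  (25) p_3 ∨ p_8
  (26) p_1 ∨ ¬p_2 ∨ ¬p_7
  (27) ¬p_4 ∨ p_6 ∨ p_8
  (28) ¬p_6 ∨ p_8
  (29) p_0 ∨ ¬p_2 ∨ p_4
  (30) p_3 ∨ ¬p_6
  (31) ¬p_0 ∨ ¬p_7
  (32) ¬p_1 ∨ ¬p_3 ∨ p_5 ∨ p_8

Case p_0 = True:
  Clause (¬p_0) is falsified — contradiction.
Case p_0 = False:
  (p_0 ∨ ¬p_3) forces p_3 = False.
  (p_0 ∨ p_7) forces p_7 = True.
  Clause (p_0 ∨ ¬p_7) is falsified — contradiction.
Both cases fail, so the formula is unsatisfiable.

UNSATISFIABLE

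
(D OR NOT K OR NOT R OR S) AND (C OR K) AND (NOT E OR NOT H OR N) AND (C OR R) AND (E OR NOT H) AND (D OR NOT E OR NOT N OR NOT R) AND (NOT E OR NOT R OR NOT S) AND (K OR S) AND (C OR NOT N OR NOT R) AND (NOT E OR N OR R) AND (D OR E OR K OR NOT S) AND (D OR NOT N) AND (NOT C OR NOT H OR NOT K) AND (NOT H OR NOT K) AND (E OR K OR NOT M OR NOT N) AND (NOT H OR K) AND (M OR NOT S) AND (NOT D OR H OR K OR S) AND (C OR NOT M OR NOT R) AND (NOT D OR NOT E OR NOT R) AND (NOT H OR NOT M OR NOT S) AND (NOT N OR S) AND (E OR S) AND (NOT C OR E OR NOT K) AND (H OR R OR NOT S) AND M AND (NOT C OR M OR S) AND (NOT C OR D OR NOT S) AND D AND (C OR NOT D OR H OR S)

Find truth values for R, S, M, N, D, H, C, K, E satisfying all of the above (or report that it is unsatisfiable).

R: True, S: True, M: True, N: False, D: True, H: False, C: True, K: False, E: False

Unit clause (M) forces M = True.
Unit clause (D) forces D = True.
Set R = True.
  then (C OR NOT M OR NOT R) forces C = True.
  then (NOT D OR NOT E OR NOT R) forces E = False.
  then (E OR S) forces S = True.
  then (NOT C OR E OR NOT K) forces K = False.
  then (E OR NOT H) forces H = False.
  then (E OR K OR NOT M OR NOT N) forces N = False.
All clauses satisfied.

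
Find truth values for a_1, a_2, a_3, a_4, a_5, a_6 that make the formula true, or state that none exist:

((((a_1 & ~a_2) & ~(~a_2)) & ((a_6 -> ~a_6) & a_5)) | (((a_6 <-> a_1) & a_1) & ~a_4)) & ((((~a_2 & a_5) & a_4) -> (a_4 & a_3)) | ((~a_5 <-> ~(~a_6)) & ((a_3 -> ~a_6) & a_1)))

a_1: True, a_2: True, a_3: True, a_4: False, a_5: True, a_6: True

  (((a_1 & ~a_2) & ~(~a_2)) & ((a_6 -> ~a_6) & a_5)) | (((a_6 <-> a_1) & a_1) & ~a_4) = True
    ((a_1 & ~a_2) & ~(~a_2)) & ((a_6 -> ~a_6) & a_5) = False
      (a_1 & ~a_2) & ~(~a_2) = False
        a_1 & ~a_2 = False
          ~a_2 = False
        ~(~a_2) = True
          ~a_2 = False
      (a_6 -> ~a_6) & a_5 = False
        a_6 -> ~a_6 = False
          ~a_6 = False
    ((a_6 <-> a_1) & a_1) & ~a_4 = True
      (a_6 <-> a_1) & a_1 = True
        a_6 <-> a_1 = True
      ~a_4 = True
  (((~a_2 & a_5) & a_4) -> (a_4 & a_3)) | ((~a_5 <-> ~(~a_6)) & ((a_3 -> ~a_6) & a_1)) = True
    ((~a_2 & a_5) & a_4) -> (a_4 & a_3) = True
      (~a_2 & a_5) & a_4 = False
        ~a_2 & a_5 = False
          ~a_2 = False
      a_4 & a_3 = False
    (~a_5 <-> ~(~a_6)) & ((a_3 -> ~a_6) & a_1) = False
      ~a_5 <-> ~(~a_6) = False
        ~a_5 = False
        ~(~a_6) = True
          ~a_6 = False
      (a_3 -> ~a_6) & a_1 = False
        a_3 -> ~a_6 = False
          ~a_6 = False
Both conjuncts True, so the formula holds.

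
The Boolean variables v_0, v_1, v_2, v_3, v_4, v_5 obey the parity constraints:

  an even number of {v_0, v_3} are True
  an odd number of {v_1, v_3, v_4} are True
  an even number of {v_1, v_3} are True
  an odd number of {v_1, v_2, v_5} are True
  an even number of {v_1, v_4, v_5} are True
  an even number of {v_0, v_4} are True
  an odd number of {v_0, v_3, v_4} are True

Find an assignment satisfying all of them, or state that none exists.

v_0 = True, v_1 = True, v_2 = False, v_3 = True, v_4 = True, v_5 = False

{v_0, v_3}: 2 true → even ✓
{v_1, v_3, v_4}: 3 true → odd ✓
{v_1, v_3}: 2 true → even ✓
{v_1, v_2, v_5}: 1 true → odd ✓
{v_1, v_4, v_5}: 2 true → even ✓
{v_0, v_4}: 2 true → even ✓
{v_0, v_3, v_4}: 3 true → odd ✓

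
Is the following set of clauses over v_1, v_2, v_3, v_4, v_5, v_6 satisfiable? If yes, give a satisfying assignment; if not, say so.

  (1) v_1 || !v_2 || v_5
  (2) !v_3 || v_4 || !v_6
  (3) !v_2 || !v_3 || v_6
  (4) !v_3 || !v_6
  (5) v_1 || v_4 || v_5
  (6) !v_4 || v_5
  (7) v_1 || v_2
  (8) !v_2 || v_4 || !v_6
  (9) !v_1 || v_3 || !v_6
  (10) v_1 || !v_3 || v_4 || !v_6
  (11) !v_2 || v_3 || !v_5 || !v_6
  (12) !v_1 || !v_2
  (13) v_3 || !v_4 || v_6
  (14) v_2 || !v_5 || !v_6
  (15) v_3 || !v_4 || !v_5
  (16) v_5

Unit clause (v_5) forces v_5 = True.
Set v_1 = True.
  then (!v_1 || !v_2) forces v_2 = False.
  then (v_2 || !v_5 || !v_6) forces v_6 = False.
Set v_3 = False.
  then (v_3 || !v_4 || v_6) forces v_4 = False.
All clauses satisfied.

v_1: True, v_2: False, v_3: False, v_4: False, v_5: True, v_6: False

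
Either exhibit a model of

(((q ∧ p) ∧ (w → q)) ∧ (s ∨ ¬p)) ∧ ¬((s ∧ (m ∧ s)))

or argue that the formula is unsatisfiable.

w=F; m=F; q=T; p=T; s=T

  ((q ∧ p) ∧ (w → q)) ∧ (s ∨ ¬p) = True
    (q ∧ p) ∧ (w → q) = True
      q ∧ p = True
      w → q = True
    s ∨ ¬p = True
      ¬p = False
  ¬((s ∧ (m ∧ s))) = True
    s ∧ (m ∧ s) = False
      m ∧ s = False
Both conjuncts True, so the formula holds.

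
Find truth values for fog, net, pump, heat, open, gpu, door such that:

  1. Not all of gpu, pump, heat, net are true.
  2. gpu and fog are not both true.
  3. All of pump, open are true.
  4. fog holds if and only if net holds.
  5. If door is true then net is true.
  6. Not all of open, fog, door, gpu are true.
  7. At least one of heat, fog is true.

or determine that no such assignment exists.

fog = True, net = True, pump = True, heat = False, open = True, gpu = False, door = False

  (1) {gpu, pump, heat, net}: 2/4 true — not all ✓
  (2) gpu=F, fog=T — not both ✓
  (3) {pump, open}: all 2 true ✓
  (4) fog=T, net=T — same ✓
  (5) door=F ⇒ net: vacuous ✓
  (6) {open, fog, door, gpu}: 2/4 true — not all ✓
  (7) {heat, fog}: 1 true — at least one ✓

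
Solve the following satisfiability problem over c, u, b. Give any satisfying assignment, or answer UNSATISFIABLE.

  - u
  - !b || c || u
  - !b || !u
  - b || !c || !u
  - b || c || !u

UNSATISFIABLE

Case u = True:
  (!b || !u) forces b = False.
  (b || !c || !u) forces c = False.
  Clause (b || c || !u) is falsified — contradiction.
Case u = False:
  Clause (u) is falsified — contradiction.
Both cases fail, so the formula is unsatisfiable.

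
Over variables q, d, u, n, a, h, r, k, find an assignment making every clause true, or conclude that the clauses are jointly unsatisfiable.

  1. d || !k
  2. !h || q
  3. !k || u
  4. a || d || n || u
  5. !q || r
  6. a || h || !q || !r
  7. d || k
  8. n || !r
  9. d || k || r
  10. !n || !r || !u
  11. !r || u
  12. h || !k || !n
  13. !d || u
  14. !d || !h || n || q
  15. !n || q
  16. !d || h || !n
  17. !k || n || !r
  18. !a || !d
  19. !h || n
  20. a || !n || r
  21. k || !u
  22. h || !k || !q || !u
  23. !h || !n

Try q = True:
  (!q || r) forces r = True.
  (n || !r) forces n = True.
  (!n || !r || !u) forces u = False.
  clause (!r || u) is falsified — backtrack.
So q = False.
  then (!h || q) forces h = False.
  then (!n || q) forces n = False.
  then (n || !r) forces r = False.
Set d = True.
  then (!d || u) forces u = True.
  then (!a || !d) forces a = False.
  then (k || !u) forces k = True.
All clauses satisfied.

q=F, d=T, u=T, n=F, a=F, h=F, r=F, k=T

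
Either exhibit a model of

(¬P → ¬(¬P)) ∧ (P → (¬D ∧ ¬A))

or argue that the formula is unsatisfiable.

P = True, A = False, D = False

  ¬P → ¬(¬P) = True
    ¬P = False
    ¬(¬P) = True
      ¬P = False
  P → (¬D ∧ ¬A) = True
    ¬D ∧ ¬A = True
      ¬D = True
      ¬A = True
Both conjuncts True, so the formula holds.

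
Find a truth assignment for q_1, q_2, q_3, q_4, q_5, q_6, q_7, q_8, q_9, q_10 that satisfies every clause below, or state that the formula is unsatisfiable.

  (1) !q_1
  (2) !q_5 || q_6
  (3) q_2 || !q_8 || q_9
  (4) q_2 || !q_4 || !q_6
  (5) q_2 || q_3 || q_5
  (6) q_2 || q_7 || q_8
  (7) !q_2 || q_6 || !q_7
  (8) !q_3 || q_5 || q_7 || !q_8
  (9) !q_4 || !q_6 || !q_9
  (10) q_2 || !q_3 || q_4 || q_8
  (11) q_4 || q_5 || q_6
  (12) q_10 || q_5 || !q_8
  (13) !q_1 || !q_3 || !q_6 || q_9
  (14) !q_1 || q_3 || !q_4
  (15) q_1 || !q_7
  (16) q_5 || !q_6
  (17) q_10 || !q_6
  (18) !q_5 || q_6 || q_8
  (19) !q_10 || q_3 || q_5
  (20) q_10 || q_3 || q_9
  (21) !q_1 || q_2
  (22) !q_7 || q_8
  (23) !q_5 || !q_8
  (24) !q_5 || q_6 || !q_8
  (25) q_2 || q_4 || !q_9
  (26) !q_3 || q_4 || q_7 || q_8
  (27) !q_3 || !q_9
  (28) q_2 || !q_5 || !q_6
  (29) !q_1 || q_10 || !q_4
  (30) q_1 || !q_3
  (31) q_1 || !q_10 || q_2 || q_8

Unit clause (!q_1) forces q_1 = False.
In (q_1 || !q_7) only !q_7 is left, so q_7 = False.
In (q_1 || !q_3) only !q_3 is left, so q_3 = False.
Try q_2 = False:
  (q_2 || q_3 || q_5) forces q_5 = True.
  (!q_5 || q_6) forces q_6 = True.
  clause (q_2 || !q_5 || !q_6) is falsified — backtrack.
So q_2 = True.
Set q_4 = False.
Set q_5 = True.
  then (!q_5 || q_6) forces q_6 = True.
  then (q_10 || !q_6) forces q_10 = True.
  then (!q_5 || !q_8) forces q_8 = False.
Set q_9 = False.
All clauses satisfied.

q_1 = False, q_2 = True, q_3 = False, q_4 = False, q_5 = True, q_6 = True, q_7 = False, q_8 = False, q_9 = False, q_10 = True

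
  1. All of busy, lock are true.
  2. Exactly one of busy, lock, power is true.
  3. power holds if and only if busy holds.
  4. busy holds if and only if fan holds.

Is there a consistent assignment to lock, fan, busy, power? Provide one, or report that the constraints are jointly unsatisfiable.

Case lock = True:
  (1) forces busy = True.
  Constraint (2) is violated (busy=T, lock=T) — contradiction.
Case lock = False:
  Constraint (1) is violated (lock=F) — contradiction.
Both cases fail — unsatisfiable.

UNSATISFIABLE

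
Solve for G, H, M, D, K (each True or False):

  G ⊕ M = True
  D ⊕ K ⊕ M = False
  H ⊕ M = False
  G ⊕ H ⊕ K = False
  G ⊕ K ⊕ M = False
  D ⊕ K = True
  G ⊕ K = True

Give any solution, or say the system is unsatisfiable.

G: False; H: True; M: True; D: False; K: True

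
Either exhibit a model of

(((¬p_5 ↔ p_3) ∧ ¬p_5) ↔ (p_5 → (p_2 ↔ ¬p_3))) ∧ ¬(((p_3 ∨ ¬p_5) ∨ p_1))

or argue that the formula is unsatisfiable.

p_1 = False, p_2 = False, p_3 = False, p_5 = True

  ((¬p_5 ↔ p_3) ∧ ¬p_5) ↔ (p_5 → (p_2 ↔ ¬p_3)) = True
    (¬p_5 ↔ p_3) ∧ ¬p_5 = False
      ¬p_5 ↔ p_3 = True
        ¬p_5 = False
      ¬p_5 = False
    p_5 → (p_2 ↔ ¬p_3) = False
      p_2 ↔ ¬p_3 = False
        ¬p_3 = True
  ¬(((p_3 ∨ ¬p_5) ∨ p_1)) = True
    (p_3 ∨ ¬p_5) ∨ p_1 = False
      p_3 ∨ ¬p_5 = False
        ¬p_5 = False
Both conjuncts True, so the formula holds.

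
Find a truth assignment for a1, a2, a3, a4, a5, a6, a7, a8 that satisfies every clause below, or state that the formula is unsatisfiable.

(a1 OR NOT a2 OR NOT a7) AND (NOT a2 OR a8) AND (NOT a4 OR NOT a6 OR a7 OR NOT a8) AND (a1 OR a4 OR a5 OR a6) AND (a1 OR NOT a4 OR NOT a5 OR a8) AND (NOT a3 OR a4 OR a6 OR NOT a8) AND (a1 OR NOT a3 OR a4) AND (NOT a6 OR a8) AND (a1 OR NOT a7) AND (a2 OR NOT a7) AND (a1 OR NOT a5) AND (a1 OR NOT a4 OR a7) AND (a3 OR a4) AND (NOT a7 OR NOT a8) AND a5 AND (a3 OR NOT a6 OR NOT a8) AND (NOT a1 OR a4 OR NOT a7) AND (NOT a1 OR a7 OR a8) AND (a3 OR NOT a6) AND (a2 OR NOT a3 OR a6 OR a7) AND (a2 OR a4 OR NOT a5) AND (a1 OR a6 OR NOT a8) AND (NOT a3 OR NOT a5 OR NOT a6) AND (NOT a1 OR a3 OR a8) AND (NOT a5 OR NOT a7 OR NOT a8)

Unit clause (a5) forces a5 = True.
In (a1 OR NOT a5) only a1 is left, so a1 = True.
Set a2 = True.
  then (NOT a2 OR a8) forces a8 = True.
  then (NOT a7 OR NOT a8) forces a7 = False.
Set a3 = True.
  then (NOT a3 OR NOT a5 OR NOT a6) forces a6 = False.
  then (NOT a3 OR a4 OR a6 OR NOT a8) forces a4 = True.
All clauses satisfied.

a1: True, a2: True, a3: True, a4: True, a5: True, a6: False, a7: False, a8: True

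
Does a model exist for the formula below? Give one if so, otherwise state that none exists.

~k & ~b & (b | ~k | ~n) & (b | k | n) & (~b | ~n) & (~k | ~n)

k=F, b=F, n=T

Unit clause (~k) forces k = False.
Unit clause (~b) forces b = False.
In (b | k | n) only n is left, so n = True.
Check each clause:
  (~k): ~k holds.
  (~b): ~b holds.
  (b | ~k | ~n): ~k holds.
  (b | k | n): n holds.
  (~b | ~n): ~b holds.
  (~k | ~n): ~k holds.
All clauses satisfied.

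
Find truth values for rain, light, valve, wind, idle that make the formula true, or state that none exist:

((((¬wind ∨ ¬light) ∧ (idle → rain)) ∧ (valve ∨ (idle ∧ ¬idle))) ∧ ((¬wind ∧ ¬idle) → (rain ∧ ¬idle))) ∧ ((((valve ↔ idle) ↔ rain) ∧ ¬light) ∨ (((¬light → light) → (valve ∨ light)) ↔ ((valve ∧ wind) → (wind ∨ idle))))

rain=T; light=F; valve=T; wind=T; idle=T

  (((¬wind ∨ ¬light) ∧ (idle → rain)) ∧ (valve ∨ (idle ∧ ¬idle))) ∧ ((¬wind ∧ ¬idle) → (rain ∧ ¬idle)) = True
    ((¬wind ∨ ¬light) ∧ (idle → rain)) ∧ (valve ∨ (idle ∧ ¬idle)) = True
      (¬wind ∨ ¬light) ∧ (idle → rain) = True
        ¬wind ∨ ¬light = True
          ¬wind = False
          ¬light = True
        idle → rain = True
      valve ∨ (idle ∧ ¬idle) = True
        idle ∧ ¬idle = False
          ¬idle = False
    (¬wind ∧ ¬idle) → (rain ∧ ¬idle) = True
      ¬wind ∧ ¬idle = False
        ¬wind = False
        ¬idle = False
      rain ∧ ¬idle = False
        ¬idle = False
  (((valve ↔ idle) ↔ rain) ∧ ¬light) ∨ (((¬light → light) → (valve ∨ light)) ↔ ((valve ∧ wind) → (wind ∨ idle))) = True
    ((valve ↔ idle) ↔ rain) ∧ ¬light = True
      (valve ↔ idle) ↔ rain = True
        valve ↔ idle = True
      ¬light = True
    ((¬light → light) → (valve ∨ light)) ↔ ((valve ∧ wind) → (wind ∨ idle)) = True
      (¬light → light) → (valve ∨ light) = True
        ¬light → light = False
          ¬light = True
        valve ∨ light = True
      (valve ∧ wind) → (wind ∨ idle) = True
        valve ∧ wind = True
        wind ∨ idle = True
Both conjuncts True, so the formula holds.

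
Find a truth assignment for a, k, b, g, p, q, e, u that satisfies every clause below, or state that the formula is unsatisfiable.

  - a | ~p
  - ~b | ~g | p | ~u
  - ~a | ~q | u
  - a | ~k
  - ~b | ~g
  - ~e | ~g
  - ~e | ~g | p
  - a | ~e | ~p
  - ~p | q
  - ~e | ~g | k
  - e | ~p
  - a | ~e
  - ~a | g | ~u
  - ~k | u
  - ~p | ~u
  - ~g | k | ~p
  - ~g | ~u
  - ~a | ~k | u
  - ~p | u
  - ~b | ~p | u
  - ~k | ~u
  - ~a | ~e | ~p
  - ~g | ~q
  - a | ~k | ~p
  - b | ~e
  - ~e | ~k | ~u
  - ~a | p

Try a = True:
  (~a | p) forces p = True.
  (~p | q) forces q = True.
  (~a | ~q | u) forces u = True.
  clause (~p | ~u) is falsified — backtrack.
So a = False.
  then (a | ~p) forces p = False.
  then (a | ~k) forces k = False.
  then (a | ~e) forces e = False.
Set b = True.
  then (~b | ~g) forces g = False.
Set q = True.
Set u = False.
All clauses satisfied.

a=F, k=F, b=T, g=F, p=F, q=T, e=F, u=F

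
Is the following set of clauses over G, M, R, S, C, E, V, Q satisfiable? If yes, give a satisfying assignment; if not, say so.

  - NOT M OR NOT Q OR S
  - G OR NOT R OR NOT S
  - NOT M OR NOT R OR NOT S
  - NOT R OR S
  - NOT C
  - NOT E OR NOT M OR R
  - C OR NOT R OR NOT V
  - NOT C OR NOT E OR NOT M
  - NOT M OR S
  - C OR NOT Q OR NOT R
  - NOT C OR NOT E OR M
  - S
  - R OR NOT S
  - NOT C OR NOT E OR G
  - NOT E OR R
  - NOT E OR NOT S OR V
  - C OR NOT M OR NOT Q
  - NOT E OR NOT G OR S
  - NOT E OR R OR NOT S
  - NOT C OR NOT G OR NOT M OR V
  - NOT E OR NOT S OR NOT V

G: True, M: False, R: True, S: True, C: False, E: False, V: False, Q: False

Unit clause (NOT C) forces C = False.
Unit clause (S) forces S = True.
In (R OR NOT S) only R is left, so R = True.
In (G OR NOT R OR NOT S) only G is left, so G = True.
In (NOT M OR NOT R OR NOT S) only NOT M is left, so M = False.
In (C OR NOT R OR NOT V) only NOT V is left, so V = False.
In (C OR NOT Q OR NOT R) only NOT Q is left, so Q = False.
In (NOT E OR NOT S OR V) only NOT E is left, so E = False.
All clauses satisfied.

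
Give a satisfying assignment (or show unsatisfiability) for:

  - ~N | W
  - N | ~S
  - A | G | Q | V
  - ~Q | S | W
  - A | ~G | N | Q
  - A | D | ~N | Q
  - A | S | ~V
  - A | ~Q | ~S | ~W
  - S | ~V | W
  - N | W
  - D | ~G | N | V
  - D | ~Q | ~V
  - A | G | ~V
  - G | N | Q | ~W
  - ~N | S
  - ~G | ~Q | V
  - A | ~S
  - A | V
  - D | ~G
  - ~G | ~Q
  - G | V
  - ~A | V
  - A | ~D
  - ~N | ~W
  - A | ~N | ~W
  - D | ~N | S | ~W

Try N = True:
  (~N | W) forces W = True.
  clause (~N | ~W) is falsified — backtrack.
So N = False.
  then (N | ~S) forces S = False.
  then (N | W) forces W = True.
Try V = False:
  (A | V) forces A = True.
  clause (~A | V) is falsified — backtrack.
So V = True.
  then (A | S | ~V) forces A = True.
Set Q = False.
  then (G | N | Q | ~W) forces G = True.
  then (D | ~G) forces D = True.
All clauses satisfied.

N = False, W = True, V = True, A = True, S = False, Q = False, D = True, G = True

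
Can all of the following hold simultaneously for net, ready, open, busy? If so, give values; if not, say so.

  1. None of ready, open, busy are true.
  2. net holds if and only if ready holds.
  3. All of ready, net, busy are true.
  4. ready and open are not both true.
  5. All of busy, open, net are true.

UNSATISFIABLE

Case ready = True:
  Constraint (1) is violated (ready=T) — contradiction.
Case ready = False:
  Constraint (3) is violated (ready=F) — contradiction.
Both cases fail — unsatisfiable.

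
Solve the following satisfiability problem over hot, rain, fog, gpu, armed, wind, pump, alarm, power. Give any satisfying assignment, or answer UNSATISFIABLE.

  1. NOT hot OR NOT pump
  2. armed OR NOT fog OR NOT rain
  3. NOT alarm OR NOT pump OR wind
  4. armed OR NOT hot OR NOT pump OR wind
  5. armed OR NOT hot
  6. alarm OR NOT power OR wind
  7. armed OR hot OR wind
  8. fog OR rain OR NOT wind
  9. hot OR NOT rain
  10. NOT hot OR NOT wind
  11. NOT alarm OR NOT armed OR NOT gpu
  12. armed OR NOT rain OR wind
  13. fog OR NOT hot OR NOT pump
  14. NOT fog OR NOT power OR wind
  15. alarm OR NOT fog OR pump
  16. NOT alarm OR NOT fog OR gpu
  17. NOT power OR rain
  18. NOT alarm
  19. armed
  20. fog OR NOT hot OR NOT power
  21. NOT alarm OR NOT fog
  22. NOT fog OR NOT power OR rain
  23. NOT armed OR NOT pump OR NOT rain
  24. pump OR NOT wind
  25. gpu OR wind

hot: True, rain: True, fog: False, gpu: True, armed: True, wind: False, pump: False, alarm: False, power: False

Unit clause (NOT alarm) forces alarm = False.
Unit clause (armed) forces armed = True.
Set hot = True.
  then (NOT hot OR NOT pump) forces pump = False.
  then (NOT hot OR NOT wind) forces wind = False.
  then (alarm OR NOT fog OR pump) forces fog = False.
  then (fog OR NOT hot OR NOT power) forces power = False.
  then (gpu OR wind) forces gpu = True.
Set rain = True.
All clauses satisfied.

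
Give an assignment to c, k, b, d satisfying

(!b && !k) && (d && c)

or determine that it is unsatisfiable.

c: True, k: False, b: False, d: True

  !b && !k = True
    !b = True
    !k = True
  d && c = True
Both conjuncts True, so the formula holds.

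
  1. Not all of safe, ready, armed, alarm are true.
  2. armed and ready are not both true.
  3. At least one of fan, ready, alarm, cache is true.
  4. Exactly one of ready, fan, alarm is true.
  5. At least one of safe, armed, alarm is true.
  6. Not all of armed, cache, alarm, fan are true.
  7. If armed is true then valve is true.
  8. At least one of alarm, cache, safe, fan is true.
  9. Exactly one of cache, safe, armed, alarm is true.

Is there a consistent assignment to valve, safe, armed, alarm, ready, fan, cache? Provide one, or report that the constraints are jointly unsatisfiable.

valve = True, safe = True, armed = False, alarm = False, ready = False, fan = True, cache = False

  (1) {safe, ready, armed, alarm}: 1/4 true — not all ✓
  (2) armed=F, ready=F — not both ✓
  (3) {fan, ready, alarm, cache}: 1 true — at least one ✓
  (4) {ready, fan, alarm}: 1 true — exactly one ✓
  (5) {safe, armed, alarm}: 1 true — at least one ✓
  (6) {armed, cache, alarm, fan}: 1/4 true — not all ✓
  (7) armed=F ⇒ valve: vacuous ✓
  (8) {alarm, cache, safe, fan}: 2 true — at least one ✓
  (9) {cache, safe, armed, alarm}: 1 true — exactly one ✓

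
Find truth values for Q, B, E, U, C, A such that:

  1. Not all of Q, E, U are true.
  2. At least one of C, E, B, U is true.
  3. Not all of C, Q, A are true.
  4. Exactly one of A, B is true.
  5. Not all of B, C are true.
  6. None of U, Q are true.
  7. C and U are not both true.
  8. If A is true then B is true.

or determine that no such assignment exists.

Q=F, B=T, E=T, U=F, C=F, A=F

  (1) {Q, E, U}: 1/3 true — not all ✓
  (2) {C, E, B, U}: 2 true — at least one ✓
  (3) {C, Q, A}: 0/3 true — not all ✓
  (4) {A, B}: 1 true — exactly one ✓
  (5) {B, C}: 1/2 true — not all ✓
  (6) {U, Q}: 0 true — none ✓
  (7) C=F, U=F — not both ✓
  (8) A=F ⇒ B: vacuous ✓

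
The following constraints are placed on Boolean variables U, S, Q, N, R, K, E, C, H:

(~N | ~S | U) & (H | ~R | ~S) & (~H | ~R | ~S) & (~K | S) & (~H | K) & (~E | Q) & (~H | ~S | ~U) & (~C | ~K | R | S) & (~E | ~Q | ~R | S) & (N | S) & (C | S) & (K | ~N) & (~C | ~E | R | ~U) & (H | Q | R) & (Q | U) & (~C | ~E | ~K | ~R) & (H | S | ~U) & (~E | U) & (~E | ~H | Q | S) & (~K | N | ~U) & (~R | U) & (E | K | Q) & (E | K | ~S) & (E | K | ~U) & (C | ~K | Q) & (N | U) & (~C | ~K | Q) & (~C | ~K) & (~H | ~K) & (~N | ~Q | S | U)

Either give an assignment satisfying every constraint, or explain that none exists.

Set U = True.
Try S = False:
  (~K | S) forces K = False.
  (~H | K) forces H = False.
  clause (H | S | ~U) is falsified — backtrack.
So S = True.
  then (~H | ~S | ~U) forces H = False.
  then (H | ~R | ~S) forces R = False.
  then (H | Q | R) forces Q = True.
Set N = False.
  then (~K | N | ~U) forces K = False.
  then (E | K | ~S) forces E = True.
  then (~C | ~E | R | ~U) forces C = False.
All clauses satisfied.

U=T; S=T; Q=T; N=F; R=F; K=F; E=T; C=F; H=F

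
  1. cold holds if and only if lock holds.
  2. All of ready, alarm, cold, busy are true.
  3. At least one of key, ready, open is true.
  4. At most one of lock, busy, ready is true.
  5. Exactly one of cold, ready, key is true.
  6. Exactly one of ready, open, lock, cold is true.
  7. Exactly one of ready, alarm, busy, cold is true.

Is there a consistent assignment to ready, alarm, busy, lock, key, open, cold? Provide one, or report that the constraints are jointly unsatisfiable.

Unsatisfiable

Case ready = True:
  (2) forces alarm = True.
  Constraint (7) is violated (ready=T, alarm=T) — contradiction.
Case ready = False:
  Constraint (2) is violated (ready=F) — contradiction.
Both cases fail — unsatisfiable.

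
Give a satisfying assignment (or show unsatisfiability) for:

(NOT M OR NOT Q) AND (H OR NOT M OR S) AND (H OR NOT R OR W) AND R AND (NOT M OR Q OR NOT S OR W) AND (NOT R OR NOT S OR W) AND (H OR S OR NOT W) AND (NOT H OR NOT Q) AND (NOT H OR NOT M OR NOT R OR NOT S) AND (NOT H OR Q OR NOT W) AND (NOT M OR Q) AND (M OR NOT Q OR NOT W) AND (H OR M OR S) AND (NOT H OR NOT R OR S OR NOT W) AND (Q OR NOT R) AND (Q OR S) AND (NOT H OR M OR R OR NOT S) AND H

The formula is unsatisfiable.

Case H = True:
  (R) forces R = True.
  (NOT H OR NOT Q) forces Q = False.
  Clause (Q OR NOT R) is falsified — contradiction.
Case H = False:
  Clause (H) is falsified — contradiction.
Both cases fail, so the formula is unsatisfiable.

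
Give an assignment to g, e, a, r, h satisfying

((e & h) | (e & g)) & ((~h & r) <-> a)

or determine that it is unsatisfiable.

g = True; e = True; a = True; r = True; h = False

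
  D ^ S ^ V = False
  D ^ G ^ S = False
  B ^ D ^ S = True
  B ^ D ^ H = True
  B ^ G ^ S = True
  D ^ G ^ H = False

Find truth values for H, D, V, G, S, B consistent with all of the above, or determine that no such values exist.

H = False, D = False, V = False, G = False, S = False, B = True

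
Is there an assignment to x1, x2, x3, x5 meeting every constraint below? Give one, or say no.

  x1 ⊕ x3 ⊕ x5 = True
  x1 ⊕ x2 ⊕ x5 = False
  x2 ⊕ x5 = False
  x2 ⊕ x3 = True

x1 = False, x2 = False, x3 = True, x5 = False

x1 ⊕ x3 ⊕ x5 = F ⊕ T ⊕ F = True ✓
x1 ⊕ x2 ⊕ x5 = F ⊕ F ⊕ F = False ✓
x2 ⊕ x5 = F ⊕ F = False ✓
x2 ⊕ x3 = F ⊕ T = True ✓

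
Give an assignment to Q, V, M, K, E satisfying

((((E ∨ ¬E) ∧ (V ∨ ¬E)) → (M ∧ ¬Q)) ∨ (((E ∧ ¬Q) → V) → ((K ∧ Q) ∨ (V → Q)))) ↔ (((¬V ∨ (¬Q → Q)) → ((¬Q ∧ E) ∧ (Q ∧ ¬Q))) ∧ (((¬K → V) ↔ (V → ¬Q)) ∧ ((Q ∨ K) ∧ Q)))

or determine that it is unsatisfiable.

Q = False; V = True; M = False; K = True; E = False

  ((((E ∨ ¬E) ∧ (V ∨ ¬E)) → (M ∧ ¬Q)) ∨ (((E ∧ ¬Q) → V) → ((K ∧ Q) ∨ (V → Q)))) ↔ (((¬V ∨ (¬Q → Q)) → ((¬Q ∧ E) ∧ (Q ∧ ¬Q))) ∧ (((¬K → V) ↔ (V → ¬Q)) ∧ ((Q ∨ K) ∧ Q))) = True
    (((E ∨ ¬E) ∧ (V ∨ ¬E)) → (M ∧ ¬Q)) ∨ (((E ∧ ¬Q) → V) → ((K ∧ Q) ∨ (V → Q))) = False
      ((E ∨ ¬E) ∧ (V ∨ ¬E)) → (M ∧ ¬Q) = False
        (E ∨ ¬E) ∧ (V ∨ ¬E) = True
          E ∨ ¬E = True
            ¬E = True
          V ∨ ¬E = True
            ¬E = True
        M ∧ ¬Q = False
          ¬Q = True
      ((E ∧ ¬Q) → V) → ((K ∧ Q) ∨ (V → Q)) = False
        (E ∧ ¬Q) → V = True
          E ∧ ¬Q = False
            ¬Q = True
        (K ∧ Q) ∨ (V → Q) = False
          K ∧ Q = False
          V → Q = False
    ((¬V ∨ (¬Q → Q)) → ((¬Q ∧ E) ∧ (Q ∧ ¬Q))) ∧ (((¬K → V) ↔ (V → ¬Q)) ∧ ((Q ∨ K) ∧ Q)) = False
      (¬V ∨ (¬Q → Q)) → ((¬Q ∧ E) ∧ (Q ∧ ¬Q)) = True
        ¬V ∨ (¬Q → Q) = False
          ¬V = False
          ¬Q → Q = False
            ¬Q = True
        (¬Q ∧ E) ∧ (Q ∧ ¬Q) = False
          ¬Q ∧ E = False
            ¬Q = True
          Q ∧ ¬Q = False
            ¬Q = True
      ((¬K → V) ↔ (V → ¬Q)) ∧ ((Q ∨ K) ∧ Q) = False
        (¬K → V) ↔ (V → ¬Q) = True
          ¬K → V = True
            ¬K = False
          V → ¬Q = True
            ¬Q = True
        (Q ∨ K) ∧ Q = False
          Q ∨ K = True
The formula evaluates to True.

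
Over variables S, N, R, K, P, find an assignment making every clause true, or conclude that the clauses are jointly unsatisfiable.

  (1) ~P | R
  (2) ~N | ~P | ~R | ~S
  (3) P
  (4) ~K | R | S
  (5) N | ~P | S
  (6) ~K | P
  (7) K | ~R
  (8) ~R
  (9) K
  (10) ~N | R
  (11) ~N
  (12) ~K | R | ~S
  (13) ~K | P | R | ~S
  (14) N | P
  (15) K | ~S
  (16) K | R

Case R = True:
  Clause (~R) is falsified — contradiction.
Case R = False:
  (~P | R) forces P = False.
  Clause (P) is falsified — contradiction.
Both cases fail, so the formula is unsatisfiable.

The formula is unsatisfiable.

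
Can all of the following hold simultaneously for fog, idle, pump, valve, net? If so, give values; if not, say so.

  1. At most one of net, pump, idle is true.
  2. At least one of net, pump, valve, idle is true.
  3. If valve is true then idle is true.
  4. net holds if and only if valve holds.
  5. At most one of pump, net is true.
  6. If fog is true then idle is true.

fog = False; idle = True; pump = False; valve = False; net = False

  (1) {net, pump, idle}: 1 true — at most one ✓
  (2) {net, pump, valve, idle}: 1 true — at least one ✓
  (3) valve=F ⇒ idle: vacuous ✓
  (4) net=F, valve=F — same ✓
  (5) {pump, net}: 0 true — at most one ✓
  (6) fog=F ⇒ idle: vacuous ✓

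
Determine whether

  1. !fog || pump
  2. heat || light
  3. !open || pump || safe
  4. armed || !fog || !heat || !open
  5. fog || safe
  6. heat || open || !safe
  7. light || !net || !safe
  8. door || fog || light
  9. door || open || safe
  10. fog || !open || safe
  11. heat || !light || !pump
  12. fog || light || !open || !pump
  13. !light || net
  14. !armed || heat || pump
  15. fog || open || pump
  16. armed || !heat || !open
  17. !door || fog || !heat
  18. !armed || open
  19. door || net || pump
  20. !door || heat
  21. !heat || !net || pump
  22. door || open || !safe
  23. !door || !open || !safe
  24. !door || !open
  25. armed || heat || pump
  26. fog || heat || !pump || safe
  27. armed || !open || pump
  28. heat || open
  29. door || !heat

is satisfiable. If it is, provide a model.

pump: True, armed: False, open: False, heat: True, fog: True, safe: False, light: False, net: False, door: True

Set pump = True.
Try armed = True:
  (!armed || open) forces open = True.
  (!door || !open) forces door = False.
  (door || !heat) forces heat = False.
  (heat || light) forces light = True.
  clause (heat || !light || !pump) is falsified — backtrack.
So armed = False.
Try open = True:
  (armed || !heat || !open) forces heat = False.
  (heat || light) forces light = True.
  clause (heat || !light || !pump) is falsified — backtrack.
So open = False.
  then (heat || open) forces heat = True.
  then (door || !heat) forces door = True.
  then (!door || fog || !heat) forces fog = True.
Set safe = False.
Set light = False.
Set net = False.
All clauses satisfied.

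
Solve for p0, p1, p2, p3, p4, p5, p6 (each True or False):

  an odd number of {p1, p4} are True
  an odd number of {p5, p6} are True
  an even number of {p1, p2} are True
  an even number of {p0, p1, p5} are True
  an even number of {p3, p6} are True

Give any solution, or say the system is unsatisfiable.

p0=T; p1=F; p2=F; p3=F; p4=T; p5=T; p6=F

{p1, p4}: 1 true → odd ✓
{p5, p6}: 1 true → odd ✓
{p1, p2}: 0 true → even ✓
{p0, p1, p5}: 2 true → even ✓
{p3, p6}: 0 true → even ✓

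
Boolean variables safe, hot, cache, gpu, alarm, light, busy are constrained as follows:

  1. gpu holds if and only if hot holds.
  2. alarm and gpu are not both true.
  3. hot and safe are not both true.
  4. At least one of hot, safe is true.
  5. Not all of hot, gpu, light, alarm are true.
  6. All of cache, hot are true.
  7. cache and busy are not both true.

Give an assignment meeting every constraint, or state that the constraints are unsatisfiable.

safe=F, hot=T, cache=T, gpu=T, alarm=F, light=T, busy=F

  (1) gpu=T, hot=T — same ✓
  (2) alarm=F, gpu=T — not both ✓
  (3) hot=T, safe=F — not both ✓
  (4) {hot, safe}: 1 true — at least one ✓
  (5) {hot, gpu, light, alarm}: 3/4 true — not all ✓
  (6) {cache, hot}: all 2 true ✓
  (7) cache=T, busy=F — not both ✓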